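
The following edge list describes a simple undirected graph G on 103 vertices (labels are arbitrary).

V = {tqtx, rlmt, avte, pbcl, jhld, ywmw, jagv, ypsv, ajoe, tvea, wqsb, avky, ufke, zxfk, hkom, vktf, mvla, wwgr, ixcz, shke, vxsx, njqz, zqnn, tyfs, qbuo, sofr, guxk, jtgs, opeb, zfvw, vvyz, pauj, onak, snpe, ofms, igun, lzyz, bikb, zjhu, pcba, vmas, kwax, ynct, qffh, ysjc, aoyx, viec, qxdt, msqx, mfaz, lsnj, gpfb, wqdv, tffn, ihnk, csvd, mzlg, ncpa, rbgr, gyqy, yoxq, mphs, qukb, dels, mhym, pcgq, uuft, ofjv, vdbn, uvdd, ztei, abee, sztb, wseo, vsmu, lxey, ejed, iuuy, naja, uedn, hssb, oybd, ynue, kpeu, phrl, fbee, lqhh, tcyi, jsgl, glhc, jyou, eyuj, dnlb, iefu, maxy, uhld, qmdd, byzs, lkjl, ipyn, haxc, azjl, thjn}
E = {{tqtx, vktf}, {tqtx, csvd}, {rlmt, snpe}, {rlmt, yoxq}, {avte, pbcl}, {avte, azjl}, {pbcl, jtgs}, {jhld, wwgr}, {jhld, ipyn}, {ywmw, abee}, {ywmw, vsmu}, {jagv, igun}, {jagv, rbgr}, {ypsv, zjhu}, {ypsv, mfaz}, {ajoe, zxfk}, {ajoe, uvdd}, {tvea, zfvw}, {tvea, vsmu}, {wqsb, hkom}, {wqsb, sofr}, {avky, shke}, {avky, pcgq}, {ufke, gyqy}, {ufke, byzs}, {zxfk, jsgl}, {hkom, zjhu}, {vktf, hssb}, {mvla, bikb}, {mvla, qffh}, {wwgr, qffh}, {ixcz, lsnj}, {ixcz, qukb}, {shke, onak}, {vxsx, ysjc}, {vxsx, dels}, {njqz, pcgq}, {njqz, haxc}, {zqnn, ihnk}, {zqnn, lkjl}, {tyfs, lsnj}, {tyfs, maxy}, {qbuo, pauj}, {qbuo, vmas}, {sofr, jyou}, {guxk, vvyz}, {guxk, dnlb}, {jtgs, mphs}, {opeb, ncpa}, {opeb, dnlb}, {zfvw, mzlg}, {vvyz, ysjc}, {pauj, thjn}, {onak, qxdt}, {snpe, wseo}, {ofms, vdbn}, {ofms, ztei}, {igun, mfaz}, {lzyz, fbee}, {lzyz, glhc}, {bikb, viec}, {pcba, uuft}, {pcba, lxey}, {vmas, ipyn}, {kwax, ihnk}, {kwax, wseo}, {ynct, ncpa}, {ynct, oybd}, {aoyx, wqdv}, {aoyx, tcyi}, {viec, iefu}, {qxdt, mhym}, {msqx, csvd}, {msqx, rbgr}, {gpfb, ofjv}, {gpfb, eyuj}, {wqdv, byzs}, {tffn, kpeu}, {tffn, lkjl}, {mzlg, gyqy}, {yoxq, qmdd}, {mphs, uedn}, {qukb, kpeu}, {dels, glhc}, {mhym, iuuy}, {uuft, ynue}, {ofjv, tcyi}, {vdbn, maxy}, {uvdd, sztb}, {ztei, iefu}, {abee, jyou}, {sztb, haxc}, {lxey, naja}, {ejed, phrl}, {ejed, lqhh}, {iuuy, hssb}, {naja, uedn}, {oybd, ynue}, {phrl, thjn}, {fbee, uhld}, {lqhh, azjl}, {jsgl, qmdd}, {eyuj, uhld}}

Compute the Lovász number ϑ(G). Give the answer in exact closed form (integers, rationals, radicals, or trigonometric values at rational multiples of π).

N(wqsb) = {hkom, sofr}, |N(wqsb)| = 2.
deg(mzlg) = 2; N(mzlg) = {zfvw, gyqy}.
deg(qbuo) = 2; N(qbuo) = {pauj, vmas}.
N(lqhh) = {ejed, azjl}, |N(lqhh)| = 2.
2-regular, N=103; connected 2-regular on 103 ⇒ C_{103}.
A has 52 distinct eigenvalues ≈ [2.0, 1.996, 1.985, 1.967, 1.941, 1.908, 1.868, 1.82, 1.767, 1.706, 1.639, 1.566, 1.488, 1.403, 1.314, 1.22, 1.121, 1.018, 0.911, 0.8, 0.687, 0.571, 0.454, 0.334, 0.213, 0.091, -0.03, -0.152, -0.274, -0.394, -0.513, -0.63, -0.744, -0.856, -0.965, -1.07, -1.171, -1.267, -1.359, -1.446, -1.528, -1.604, -1.673, -1.737, -1.794, -1.845, -1.888, -1.925, -1.955, -1.977, -1.992, -1.999].
Lovász: ϑ = −103(-2*cos(pi/103))/(2+-(-1)*2*cos(pi/103)) = 103*cos(pi/103)/(cos(pi/103) + 1).
= 51.488020467… (decimal).
Check 51 ≤ 103*cos(pi/103)/(cos(pi/103) + 1) ≤ 52: both strict.

103*cos(pi/103)/(cos(pi/103) + 1)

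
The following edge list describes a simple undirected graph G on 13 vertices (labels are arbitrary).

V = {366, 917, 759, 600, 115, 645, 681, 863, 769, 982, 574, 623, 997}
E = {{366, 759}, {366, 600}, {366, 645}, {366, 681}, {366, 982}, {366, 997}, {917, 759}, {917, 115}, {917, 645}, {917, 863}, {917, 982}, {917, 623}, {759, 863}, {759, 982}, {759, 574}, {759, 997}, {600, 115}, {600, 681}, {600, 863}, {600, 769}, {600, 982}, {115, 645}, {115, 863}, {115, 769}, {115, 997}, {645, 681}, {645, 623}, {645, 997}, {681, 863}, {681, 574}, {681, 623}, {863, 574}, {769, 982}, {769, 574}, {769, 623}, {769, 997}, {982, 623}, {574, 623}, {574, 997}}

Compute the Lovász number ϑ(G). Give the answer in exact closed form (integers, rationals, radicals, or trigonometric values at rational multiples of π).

deg(863) = 6; N(863) = {917, 759, 600, 115, 681, 574}.
N(366) = {759, 600, 645, 681, 982, 997}, |N(366)| = 6.
deg(681) = 6; N(681) = {366, 600, 645, 863, 574, 623}.
N(623) = {917, 645, 681, 769, 982, 574}, |N(623)| = 6.
G on 13 vertices is 6-regular; Paley(13): SR with (k,λ,μ)=(6,2,3).
Distinct eigenvalues (to 6 d.p.): [6.0, 1.302776, -2.302776].
λ_max=6, λ_min=-sqrt(13)/2 - 1/2; ϑ = −13·λ_min/(λ_max−λ_min) = sqrt(13).
ϑ(G) ≈ 3.605551275.

sqrt(13)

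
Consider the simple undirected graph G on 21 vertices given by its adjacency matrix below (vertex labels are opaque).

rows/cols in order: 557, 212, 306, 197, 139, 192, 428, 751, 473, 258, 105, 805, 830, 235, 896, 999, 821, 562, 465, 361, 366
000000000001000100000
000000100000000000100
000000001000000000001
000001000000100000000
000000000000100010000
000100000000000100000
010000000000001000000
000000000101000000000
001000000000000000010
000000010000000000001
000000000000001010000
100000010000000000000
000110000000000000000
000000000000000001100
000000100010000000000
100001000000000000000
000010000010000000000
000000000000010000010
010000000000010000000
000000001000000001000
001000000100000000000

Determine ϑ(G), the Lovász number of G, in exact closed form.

21*cos(pi/21)/(cos(pi/21) + 1)

deg(197) = 2; N(197) = {192, 830}.
Vertex 896 has 2 neighbors: 428, 105.
N(235) = {562, 465}, |N(235)| = 2.
N(361) = {473, 562}, |N(361)| = 2.
Every vertex has degree 2 (N=21); a single 21-cycle (edge-transitive).
spec(A) ≈ [2.0, 1.9111, 1.6525, 1.247, 0.7307, 0.1495, -0.445, -1.0, -1.4661, -1.8019, -1.9777] (distinct, 4 d.p.).
−21·(-2*cos(pi/21)) / ((2)−(-2*cos(pi/21))) = 21*cos(pi/21)/(cos(pi/21) + 1) = ϑ(G).
= 10.441033… (decimal).
Lovász sandwich 10 ≤ 21*cos(pi/21)/(cos(pi/21) + 1) ≤ 11: both strict.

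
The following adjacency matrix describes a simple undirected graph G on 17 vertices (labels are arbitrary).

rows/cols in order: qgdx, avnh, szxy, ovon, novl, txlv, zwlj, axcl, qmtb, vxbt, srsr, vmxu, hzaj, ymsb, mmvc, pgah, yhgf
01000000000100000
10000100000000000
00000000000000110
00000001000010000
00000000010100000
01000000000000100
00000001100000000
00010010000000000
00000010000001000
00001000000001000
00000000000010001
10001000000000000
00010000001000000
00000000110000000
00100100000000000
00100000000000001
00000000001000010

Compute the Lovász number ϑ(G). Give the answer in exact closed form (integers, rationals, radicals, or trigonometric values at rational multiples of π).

17*cos(pi/17)/(cos(pi/17) + 1)

Vertex avnh has 2 neighbors: qgdx, txlv.
deg(qgdx) = 2; N(qgdx) = {avnh, vmxu}.
N(qmtb) = {zwlj, ymsb}, |N(qmtb)| = 2.
deg(hzaj) = 2; N(hzaj) = {ovon, srsr}.
Every vertex has degree 2 (N=17); a single 17-cycle (edge-transitive).
spec(A) ≈ [2.0, 1.8649, 1.478, 0.8915, 0.1845, -0.5473, -1.2053, -1.7004, -1.9659] (distinct, 4 d.p.).
Lovász (edge-transitive): ϑ = −17·(-2*cos(pi/17))/((2)−(-2*cos(pi/17))) = 17*cos(pi/17)/(cos(pi/17) + 1).
ϑ(G) ≈ 8.4270.
Lovász sandwich 8 ≤ 17*cos(pi/17)/(cos(pi/17) + 1) ≤ 9: both strict.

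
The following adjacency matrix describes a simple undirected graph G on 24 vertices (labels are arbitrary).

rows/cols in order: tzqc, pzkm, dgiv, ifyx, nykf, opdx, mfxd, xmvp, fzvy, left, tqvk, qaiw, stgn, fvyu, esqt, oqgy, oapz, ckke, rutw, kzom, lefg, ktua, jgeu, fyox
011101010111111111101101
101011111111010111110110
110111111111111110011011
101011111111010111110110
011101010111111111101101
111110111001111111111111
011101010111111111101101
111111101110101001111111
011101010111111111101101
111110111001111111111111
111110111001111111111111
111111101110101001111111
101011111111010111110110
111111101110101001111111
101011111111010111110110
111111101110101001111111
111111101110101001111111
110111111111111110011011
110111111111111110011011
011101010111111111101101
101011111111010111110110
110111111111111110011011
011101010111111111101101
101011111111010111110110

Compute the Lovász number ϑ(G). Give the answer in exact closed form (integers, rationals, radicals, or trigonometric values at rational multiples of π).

6

N(fvyu) = {tzqc, pzkm, dgiv, ifyx, nykf, opdx, mfxd, fzvy, left, tqvk, stgn, esqt, ckke, rutw, kzom, lefg, ktua, jgeu, fyox}, |N(fvyu)| = 19.
N(tqvk) = {tzqc, pzkm, dgiv, ifyx, nykf, mfxd, xmvp, fzvy, qaiw, stgn, fvyu, esqt, oqgy, oapz, ckke, rutw, kzom, lefg, ktua, jgeu, fyox}, |N(tqvk)| = 21.
N(oapz) = {tzqc, pzkm, dgiv, ifyx, nykf, opdx, mfxd, fzvy, left, tqvk, stgn, esqt, ckke, rutw, kzom, lefg, ktua, jgeu, fyox}, |N(oapz)| = 19.
deg(ktua) = 20; N(ktua) = {tzqc, pzkm, ifyx, nykf, opdx, mfxd, xmvp, fzvy, left, tqvk, qaiw, stgn, fvyu, esqt, oqgy, oapz, kzom, lefg, jgeu, fyox}.
5 parts of sizes [6, 6, 5, 4, 3]; α(G) = 6 = ϑ (perfect).
Numerically 6.000000.
Check 6 ≤ 6 ≤ 6: collapsed.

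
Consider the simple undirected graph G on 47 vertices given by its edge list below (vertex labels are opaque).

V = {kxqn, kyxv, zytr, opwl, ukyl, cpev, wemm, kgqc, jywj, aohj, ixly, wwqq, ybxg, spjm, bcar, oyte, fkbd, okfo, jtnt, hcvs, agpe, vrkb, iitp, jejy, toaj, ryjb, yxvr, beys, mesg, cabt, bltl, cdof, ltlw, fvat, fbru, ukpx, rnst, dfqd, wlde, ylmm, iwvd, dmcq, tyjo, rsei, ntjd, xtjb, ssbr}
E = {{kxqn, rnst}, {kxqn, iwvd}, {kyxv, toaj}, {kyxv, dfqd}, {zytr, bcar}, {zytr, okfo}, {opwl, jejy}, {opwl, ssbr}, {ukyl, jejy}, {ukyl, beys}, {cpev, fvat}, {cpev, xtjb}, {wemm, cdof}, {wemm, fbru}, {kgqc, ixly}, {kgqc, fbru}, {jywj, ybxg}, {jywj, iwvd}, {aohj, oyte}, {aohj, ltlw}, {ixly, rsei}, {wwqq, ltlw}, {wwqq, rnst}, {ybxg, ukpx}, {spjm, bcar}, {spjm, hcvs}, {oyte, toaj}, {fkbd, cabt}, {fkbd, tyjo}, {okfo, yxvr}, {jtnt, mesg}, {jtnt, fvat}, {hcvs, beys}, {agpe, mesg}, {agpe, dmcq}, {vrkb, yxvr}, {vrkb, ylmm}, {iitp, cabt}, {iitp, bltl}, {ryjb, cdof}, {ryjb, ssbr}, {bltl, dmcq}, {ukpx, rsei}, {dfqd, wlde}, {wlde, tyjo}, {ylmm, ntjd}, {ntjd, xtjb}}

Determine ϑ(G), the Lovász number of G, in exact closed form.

deg(dmcq) = 2; N(dmcq) = {agpe, bltl}.
deg(fkbd) = 2; N(fkbd) = {cabt, tyjo}.
N(ryjb) = {cdof, ssbr}, |N(ryjb)| = 2.
Vertex agpe has 2 neighbors: mesg, dmcq.
2-regular, N=47; a single 47-cycle (edge-transitive).
The 24 distinct eigenvalues: [2.0, 1.98215, 1.92894, 1.8413, 1.7208, 1.5696, 1.39038, 1.18636, 0.96116, 0.71882, 0.46364, 0.20019, -0.06683, -0.33266, -0.59255, -0.84187, -1.07616, -1.29126, -1.4833, -1.64888, -1.78504, -1.88934, -1.95992, -1.99553].
Lovász (edge-transitive): ϑ = −47·(-2*cos(pi/47))/((2)−(-2*cos(pi/47))) = 47*cos(pi/47)/(cos(pi/47) + 1).
= 23.4737… (decimal).
Sandwich: α(G)=23 ≤ ϑ(G)=47*cos(pi/47)/(cos(pi/47) + 1) ≤ χ(Ḡ)=24 (both strict).

47*cos(pi/47)/(cos(pi/47) + 1)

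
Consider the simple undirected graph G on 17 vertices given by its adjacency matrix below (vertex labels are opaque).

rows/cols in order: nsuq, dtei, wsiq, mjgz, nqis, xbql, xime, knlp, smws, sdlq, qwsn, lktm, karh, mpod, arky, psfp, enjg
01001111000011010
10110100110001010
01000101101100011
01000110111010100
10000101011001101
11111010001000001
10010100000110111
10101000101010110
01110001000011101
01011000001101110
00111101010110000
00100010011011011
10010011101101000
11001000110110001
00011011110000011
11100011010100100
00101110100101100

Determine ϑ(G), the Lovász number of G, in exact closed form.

deg(qwsn) = 8; N(qwsn) = {wsiq, mjgz, nqis, xbql, knlp, sdlq, lktm, karh}.
Vertex nqis has 8 neighbors: nsuq, xbql, knlp, sdlq, qwsn, mpod, arky, enjg.
Vertex karh has 8 neighbors: nsuq, mjgz, xime, knlp, smws, qwsn, lktm, mpod.
N(mjgz) = {dtei, xbql, xime, smws, sdlq, qwsn, karh, arky}, |N(mjgz)| = 8.
Every vertex has degree 8 (N=17); strongly regular (17,8,3,4).
spec(A) ≈ [8.0, 1.561553, -2.561553] (distinct, 6 d.p.).
Lovász: ϑ = −17(-sqrt(17)/2 - 1/2)/(8+-(-sqrt(17)/2 - 1/2)) = sqrt(17).
Numerically 4.123105626.

sqrt(17)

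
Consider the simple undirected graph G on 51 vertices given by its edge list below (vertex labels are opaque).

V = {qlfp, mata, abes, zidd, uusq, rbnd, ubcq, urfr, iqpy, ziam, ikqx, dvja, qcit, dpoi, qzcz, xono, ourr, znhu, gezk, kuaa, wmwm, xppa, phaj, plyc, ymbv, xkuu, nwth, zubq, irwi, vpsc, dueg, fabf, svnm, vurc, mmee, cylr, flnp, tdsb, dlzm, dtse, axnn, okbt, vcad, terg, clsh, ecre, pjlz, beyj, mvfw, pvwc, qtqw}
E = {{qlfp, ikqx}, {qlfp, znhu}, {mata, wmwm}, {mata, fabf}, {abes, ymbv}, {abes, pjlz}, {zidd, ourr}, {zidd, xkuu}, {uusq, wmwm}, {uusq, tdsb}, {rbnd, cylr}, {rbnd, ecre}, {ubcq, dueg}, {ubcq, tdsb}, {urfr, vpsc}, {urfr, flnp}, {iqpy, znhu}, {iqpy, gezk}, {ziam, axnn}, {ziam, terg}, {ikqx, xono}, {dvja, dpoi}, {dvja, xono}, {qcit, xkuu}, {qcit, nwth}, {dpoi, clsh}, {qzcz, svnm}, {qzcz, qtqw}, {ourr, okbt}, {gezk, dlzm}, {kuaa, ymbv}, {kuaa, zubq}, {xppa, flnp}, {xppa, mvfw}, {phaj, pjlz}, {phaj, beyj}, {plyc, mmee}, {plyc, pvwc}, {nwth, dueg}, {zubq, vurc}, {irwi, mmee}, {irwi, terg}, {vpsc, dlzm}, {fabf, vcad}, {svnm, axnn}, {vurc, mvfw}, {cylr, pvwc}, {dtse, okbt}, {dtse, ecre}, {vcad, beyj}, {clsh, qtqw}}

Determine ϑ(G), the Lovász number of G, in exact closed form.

51*cos(pi/51)/(cos(pi/51) + 1)

Vertex rbnd has 2 neighbors: cylr, ecre.
N(qcit) = {xkuu, nwth}, |N(qcit)| = 2.
deg(urfr) = 2; N(urfr) = {vpsc, flnp}.
deg(dtse) = 2; N(dtse) = {okbt, ecre}.
deg(v) = 2 for all v (|V|=51); a single 51-cycle (edge-transitive).
spec(A) ≈ [2.0, 1.984841, 1.939594, 1.864944, 1.762024, 1.632394, 1.478018, 1.301237, 1.10473, 0.891477, 0.66471, 0.427866, 0.184537, -0.06159, -0.306783, -0.547326, -0.779572, -1.0, -1.205269, -1.392268, -1.558161, -1.700434, -1.816931, -1.905884, -1.965946, -1.996207] (distinct, 6 d.p.).
λ_max=2, λ_min=-2*cos(pi/51); ϑ = −51·λ_min/(λ_max−λ_min) = 51*cos(pi/51)/(cos(pi/51) + 1).
Numerically 25.4757945.
Check 25 ≤ 51*cos(pi/51)/(cos(pi/51) + 1) ≤ 26: both strict.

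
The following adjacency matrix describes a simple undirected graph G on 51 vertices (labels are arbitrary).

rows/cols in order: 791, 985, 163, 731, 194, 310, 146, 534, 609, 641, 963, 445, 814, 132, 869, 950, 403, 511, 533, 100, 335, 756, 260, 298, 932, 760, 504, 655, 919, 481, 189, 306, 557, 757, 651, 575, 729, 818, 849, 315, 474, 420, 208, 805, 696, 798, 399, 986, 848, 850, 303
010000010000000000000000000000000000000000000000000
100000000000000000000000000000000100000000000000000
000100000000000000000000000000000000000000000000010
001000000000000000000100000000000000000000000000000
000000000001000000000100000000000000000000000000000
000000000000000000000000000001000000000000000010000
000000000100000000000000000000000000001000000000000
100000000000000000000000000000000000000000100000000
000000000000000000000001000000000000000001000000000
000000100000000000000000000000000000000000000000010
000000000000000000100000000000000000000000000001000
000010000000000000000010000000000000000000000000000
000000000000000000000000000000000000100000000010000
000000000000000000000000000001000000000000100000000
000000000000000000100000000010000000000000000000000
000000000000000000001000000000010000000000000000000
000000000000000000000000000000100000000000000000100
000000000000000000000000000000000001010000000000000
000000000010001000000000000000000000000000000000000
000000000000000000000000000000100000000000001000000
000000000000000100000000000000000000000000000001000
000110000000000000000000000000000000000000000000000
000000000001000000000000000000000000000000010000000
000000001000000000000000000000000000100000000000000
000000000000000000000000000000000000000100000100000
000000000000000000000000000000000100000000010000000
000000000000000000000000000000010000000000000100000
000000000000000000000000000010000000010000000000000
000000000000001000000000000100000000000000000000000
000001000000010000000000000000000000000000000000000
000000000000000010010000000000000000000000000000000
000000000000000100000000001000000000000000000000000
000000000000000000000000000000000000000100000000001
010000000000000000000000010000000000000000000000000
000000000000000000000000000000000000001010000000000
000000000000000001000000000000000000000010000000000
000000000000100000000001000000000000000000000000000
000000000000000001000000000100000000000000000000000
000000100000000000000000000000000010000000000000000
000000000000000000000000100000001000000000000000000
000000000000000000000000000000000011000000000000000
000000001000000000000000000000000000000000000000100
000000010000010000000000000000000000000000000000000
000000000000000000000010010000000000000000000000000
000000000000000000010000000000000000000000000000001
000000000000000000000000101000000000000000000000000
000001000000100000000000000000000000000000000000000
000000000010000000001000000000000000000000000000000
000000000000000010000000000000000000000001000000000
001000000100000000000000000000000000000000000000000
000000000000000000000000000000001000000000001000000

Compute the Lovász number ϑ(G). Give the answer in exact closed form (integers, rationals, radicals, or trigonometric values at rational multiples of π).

N(303) = {557, 696}, |N(303)| = 2.
Vertex 260 has 2 neighbors: 445, 805.
deg(609) = 2; N(609) = {298, 420}.
N(310) = {481, 399}, |N(310)| = 2.
G on 51 vertices is 2-regular; this is C_{51}, the 51-cycle.
The 26 distinct eigenvalues: [2.0, 1.984841, 1.939594, 1.864944, 1.762024, 1.632394, 1.478018, 1.301237, 1.10473, 0.891477, 0.66471, 0.427866, 0.184537, -0.06159, -0.306783, -0.547326, -0.779572, -1.0, -1.205269, -1.392268, -1.558161, -1.700434, -1.816931, -1.905884, -1.965946, -1.996207].
λ_max=2, λ_min=-2*cos(pi/51); ϑ = −51·λ_min/(λ_max−λ_min) = 51*cos(pi/51)/(cos(pi/51) + 1).
ϑ(G) ≈ 25.4758.
Check 25 ≤ 51*cos(pi/51)/(cos(pi/51) + 1) ≤ 26: both strict.

51*cos(pi/51)/(cos(pi/51) + 1)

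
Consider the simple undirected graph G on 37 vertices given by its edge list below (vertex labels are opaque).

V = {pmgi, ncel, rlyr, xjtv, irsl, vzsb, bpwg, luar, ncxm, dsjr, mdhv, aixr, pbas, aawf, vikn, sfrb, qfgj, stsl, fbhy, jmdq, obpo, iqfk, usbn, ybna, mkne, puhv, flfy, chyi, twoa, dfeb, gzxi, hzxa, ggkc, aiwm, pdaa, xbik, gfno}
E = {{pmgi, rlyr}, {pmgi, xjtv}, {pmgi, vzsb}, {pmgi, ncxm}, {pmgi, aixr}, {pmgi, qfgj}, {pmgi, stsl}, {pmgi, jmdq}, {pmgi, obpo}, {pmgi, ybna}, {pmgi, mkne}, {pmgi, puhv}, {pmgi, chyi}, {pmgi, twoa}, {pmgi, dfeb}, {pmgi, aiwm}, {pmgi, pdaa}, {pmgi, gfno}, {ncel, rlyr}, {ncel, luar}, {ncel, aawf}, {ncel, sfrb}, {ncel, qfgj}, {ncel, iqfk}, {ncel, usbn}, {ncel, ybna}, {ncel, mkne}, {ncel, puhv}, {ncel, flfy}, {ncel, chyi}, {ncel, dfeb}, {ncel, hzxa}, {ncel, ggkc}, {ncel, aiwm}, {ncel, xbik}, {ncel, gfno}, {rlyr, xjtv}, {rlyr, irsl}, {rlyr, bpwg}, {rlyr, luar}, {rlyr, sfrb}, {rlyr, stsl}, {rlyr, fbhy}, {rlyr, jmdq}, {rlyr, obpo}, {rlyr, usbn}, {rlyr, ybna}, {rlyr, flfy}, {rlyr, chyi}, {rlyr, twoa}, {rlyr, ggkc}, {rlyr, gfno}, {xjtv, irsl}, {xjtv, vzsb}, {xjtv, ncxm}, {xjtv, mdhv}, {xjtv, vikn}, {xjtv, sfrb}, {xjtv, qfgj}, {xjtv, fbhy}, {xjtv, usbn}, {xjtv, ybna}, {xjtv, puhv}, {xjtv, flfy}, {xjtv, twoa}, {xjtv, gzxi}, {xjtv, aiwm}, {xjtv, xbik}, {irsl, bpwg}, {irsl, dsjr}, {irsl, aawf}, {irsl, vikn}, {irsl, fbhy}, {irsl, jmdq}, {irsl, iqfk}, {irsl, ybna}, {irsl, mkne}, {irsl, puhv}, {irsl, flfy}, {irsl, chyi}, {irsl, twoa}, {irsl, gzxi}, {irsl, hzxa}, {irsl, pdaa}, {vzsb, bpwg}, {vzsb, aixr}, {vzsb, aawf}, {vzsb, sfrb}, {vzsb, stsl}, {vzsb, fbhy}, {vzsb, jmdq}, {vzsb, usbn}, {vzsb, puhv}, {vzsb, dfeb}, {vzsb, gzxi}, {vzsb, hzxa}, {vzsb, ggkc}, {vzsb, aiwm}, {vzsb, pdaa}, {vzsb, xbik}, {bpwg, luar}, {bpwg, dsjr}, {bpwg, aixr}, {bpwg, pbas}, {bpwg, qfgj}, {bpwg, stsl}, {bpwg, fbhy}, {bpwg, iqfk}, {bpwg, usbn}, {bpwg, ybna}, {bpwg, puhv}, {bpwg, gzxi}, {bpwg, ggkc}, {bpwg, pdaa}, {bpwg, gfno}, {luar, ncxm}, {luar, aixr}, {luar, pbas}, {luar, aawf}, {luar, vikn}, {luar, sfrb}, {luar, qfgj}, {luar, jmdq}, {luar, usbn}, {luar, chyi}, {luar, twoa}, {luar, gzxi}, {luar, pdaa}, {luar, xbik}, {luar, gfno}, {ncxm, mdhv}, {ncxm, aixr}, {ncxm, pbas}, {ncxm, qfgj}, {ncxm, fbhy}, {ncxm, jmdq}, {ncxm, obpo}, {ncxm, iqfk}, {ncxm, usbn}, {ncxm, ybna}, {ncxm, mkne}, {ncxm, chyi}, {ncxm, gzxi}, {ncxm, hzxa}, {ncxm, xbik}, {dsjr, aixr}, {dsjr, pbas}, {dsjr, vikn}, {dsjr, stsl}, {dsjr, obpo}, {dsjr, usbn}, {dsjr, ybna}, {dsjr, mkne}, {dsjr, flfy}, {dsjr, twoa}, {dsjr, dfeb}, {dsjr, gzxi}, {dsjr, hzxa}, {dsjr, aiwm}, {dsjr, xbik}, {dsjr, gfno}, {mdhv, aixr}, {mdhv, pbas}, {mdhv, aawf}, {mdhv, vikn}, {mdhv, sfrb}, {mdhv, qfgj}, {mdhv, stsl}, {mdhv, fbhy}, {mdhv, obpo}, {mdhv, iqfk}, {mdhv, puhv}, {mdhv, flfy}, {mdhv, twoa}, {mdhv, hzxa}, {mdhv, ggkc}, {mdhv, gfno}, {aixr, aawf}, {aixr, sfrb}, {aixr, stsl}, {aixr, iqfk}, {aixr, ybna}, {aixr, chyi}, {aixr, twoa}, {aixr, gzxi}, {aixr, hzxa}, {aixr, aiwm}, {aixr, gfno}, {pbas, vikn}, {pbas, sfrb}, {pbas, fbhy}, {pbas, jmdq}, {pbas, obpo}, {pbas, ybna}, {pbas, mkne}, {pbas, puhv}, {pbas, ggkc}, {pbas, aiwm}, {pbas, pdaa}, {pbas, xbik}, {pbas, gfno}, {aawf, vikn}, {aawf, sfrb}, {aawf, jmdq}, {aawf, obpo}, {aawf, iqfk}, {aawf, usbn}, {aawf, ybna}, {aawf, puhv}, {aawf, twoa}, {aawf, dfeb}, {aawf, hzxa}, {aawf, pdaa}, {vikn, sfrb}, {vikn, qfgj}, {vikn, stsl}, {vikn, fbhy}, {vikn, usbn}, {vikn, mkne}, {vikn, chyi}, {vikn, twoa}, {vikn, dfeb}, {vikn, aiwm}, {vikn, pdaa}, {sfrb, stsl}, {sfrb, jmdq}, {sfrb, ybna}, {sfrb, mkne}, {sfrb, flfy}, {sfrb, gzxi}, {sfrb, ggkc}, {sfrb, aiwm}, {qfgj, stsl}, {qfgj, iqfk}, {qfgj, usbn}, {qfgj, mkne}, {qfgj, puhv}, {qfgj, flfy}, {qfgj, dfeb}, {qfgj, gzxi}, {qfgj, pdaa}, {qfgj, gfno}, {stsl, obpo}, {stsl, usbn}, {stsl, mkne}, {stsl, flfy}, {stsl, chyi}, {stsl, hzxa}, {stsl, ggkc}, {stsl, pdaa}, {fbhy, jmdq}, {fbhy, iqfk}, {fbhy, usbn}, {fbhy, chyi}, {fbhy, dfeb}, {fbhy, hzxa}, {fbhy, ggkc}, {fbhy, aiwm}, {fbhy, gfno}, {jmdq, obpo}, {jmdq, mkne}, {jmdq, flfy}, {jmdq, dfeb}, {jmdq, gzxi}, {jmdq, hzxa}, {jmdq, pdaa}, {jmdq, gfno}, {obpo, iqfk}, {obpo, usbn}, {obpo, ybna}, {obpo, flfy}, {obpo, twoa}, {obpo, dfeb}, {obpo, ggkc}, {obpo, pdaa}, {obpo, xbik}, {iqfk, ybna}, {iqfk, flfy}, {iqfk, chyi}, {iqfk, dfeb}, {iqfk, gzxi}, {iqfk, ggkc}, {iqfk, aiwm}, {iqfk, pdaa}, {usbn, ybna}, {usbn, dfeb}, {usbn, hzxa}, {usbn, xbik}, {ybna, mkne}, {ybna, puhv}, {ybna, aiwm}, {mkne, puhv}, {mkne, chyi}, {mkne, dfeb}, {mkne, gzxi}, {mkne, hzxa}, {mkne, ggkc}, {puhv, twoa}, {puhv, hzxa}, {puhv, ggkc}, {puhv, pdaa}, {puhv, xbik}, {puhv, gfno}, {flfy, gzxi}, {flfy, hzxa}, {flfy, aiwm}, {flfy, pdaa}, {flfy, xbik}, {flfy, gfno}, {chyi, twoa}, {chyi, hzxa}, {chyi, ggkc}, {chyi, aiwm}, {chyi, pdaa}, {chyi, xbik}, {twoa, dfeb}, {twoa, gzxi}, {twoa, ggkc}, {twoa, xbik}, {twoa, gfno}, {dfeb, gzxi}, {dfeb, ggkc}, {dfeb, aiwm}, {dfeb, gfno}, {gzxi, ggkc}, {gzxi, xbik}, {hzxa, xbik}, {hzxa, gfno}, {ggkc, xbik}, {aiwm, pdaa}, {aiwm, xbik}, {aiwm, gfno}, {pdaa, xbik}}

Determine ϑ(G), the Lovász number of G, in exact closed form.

Vertex aiwm has 18 neighbors: pmgi, ncel, xjtv, vzsb, dsjr, aixr, pbas, vikn, sfrb, fbhy, iqfk, ybna, flfy, chyi, dfeb, pdaa, xbik, gfno.
N(ncel) = {rlyr, luar, aawf, sfrb, qfgj, iqfk, usbn, ybna, mkne, puhv, flfy, chyi, dfeb, hzxa, ggkc, aiwm, xbik, gfno}, |N(ncel)| = 18.
Vertex hzxa has 18 neighbors: ncel, irsl, vzsb, ncxm, dsjr, mdhv, aixr, aawf, stsl, fbhy, jmdq, usbn, mkne, puhv, flfy, chyi, xbik, gfno.
Vertex pbas has 18 neighbors: bpwg, luar, ncxm, dsjr, mdhv, vikn, sfrb, fbhy, jmdq, obpo, ybna, mkne, puhv, ggkc, aiwm, pdaa, xbik, gfno.
deg(v) = 18 for all v (|V|=37); Paley(37): SR with (k,λ,μ)=(18,8,9).
A has 3 distinct eigenvalues ≈ [18.0, 2.54138, -3.54138].
λ_max=18, λ_min=-sqrt(37)/2 - 1/2; ϑ = −37·λ_min/(λ_max−λ_min) = sqrt(37).
ϑ(G) ≈ 6.0828.

sqrt(37)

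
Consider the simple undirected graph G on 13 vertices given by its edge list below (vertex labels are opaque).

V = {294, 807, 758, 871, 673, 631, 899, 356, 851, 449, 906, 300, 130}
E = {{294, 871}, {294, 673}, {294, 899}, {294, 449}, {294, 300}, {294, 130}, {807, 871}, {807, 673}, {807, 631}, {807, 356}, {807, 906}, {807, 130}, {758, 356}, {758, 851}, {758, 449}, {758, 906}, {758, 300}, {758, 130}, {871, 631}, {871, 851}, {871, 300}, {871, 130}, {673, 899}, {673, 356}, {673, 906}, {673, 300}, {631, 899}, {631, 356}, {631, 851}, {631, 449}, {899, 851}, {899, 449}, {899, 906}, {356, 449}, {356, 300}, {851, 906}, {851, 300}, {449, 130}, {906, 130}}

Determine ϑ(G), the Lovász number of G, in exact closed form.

N(356) = {807, 758, 673, 631, 449, 300}, |N(356)| = 6.
Vertex 871 has 6 neighbors: 294, 807, 631, 851, 300, 130.
Vertex 449 has 6 neighbors: 294, 758, 631, 899, 356, 130.
N(899) = {294, 673, 631, 851, 449, 906}, |N(899)| = 6.
G on 13 vertices is 6-regular; strongly regular (13,6,2,3).
The 3 distinct eigenvalues: [6.0, 1.303, -2.303].
With N=13: ϑ(G) = 13·(-(-sqrt(13)/2 - 1/2))/(6−(-sqrt(13)/2 - 1/2)) = sqrt(13).
≈ 3.605551275 (to 9 d.p.).

sqrt(13)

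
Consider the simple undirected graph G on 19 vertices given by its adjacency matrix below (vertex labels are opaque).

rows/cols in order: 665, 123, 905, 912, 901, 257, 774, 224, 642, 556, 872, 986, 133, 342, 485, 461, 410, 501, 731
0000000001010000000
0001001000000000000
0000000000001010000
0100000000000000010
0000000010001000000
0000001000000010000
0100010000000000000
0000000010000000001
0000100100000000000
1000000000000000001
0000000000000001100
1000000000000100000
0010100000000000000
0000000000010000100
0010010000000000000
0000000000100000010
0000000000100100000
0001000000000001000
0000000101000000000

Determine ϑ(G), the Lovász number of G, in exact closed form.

19*cos(pi/19)/(cos(pi/19) + 1)

deg(905) = 2; N(905) = {133, 485}.
N(665) = {556, 986}, |N(665)| = 2.
N(410) = {872, 342}, |N(410)| = 2.
N(501) = {912, 461}, |N(501)| = 2.
Every vertex has degree 2 (N=19); the odd cycle C_{19}.
Distinct eigenvalues (to 6 d.p.): [2.0, 1.891634, 1.578281, 1.093896, 0.490971, -0.165159, -0.803391, -1.354563, -1.758948, -1.972723].
With N=19: ϑ(G) = 19·(-(-1)*2*cos(pi/19))/(2−(-2*cos(pi/19))) = 19*cos(pi/19)/(cos(pi/19) + 1).
Numerically 9.4348.
9 ≤ 19*cos(pi/19)/(cos(pi/19) + 1) ≤ 10: both strict.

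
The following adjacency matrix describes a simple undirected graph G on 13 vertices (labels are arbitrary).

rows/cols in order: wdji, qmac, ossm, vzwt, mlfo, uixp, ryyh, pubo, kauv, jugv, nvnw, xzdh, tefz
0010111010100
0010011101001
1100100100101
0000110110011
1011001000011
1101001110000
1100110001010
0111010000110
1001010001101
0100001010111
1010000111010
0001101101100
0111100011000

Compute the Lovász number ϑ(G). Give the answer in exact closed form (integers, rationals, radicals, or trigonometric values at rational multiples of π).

sqrt(13)

deg(kauv) = 6; N(kauv) = {wdji, vzwt, uixp, jugv, nvnw, tefz}.
Vertex jugv has 6 neighbors: qmac, ryyh, kauv, nvnw, xzdh, tefz.
N(qmac) = {ossm, uixp, ryyh, pubo, jugv, tefz}, |N(qmac)| = 6.
deg(ryyh) = 6; N(ryyh) = {wdji, qmac, mlfo, uixp, jugv, xzdh}.
G on 13 vertices is 6-regular; Paley(13): SR with (k,λ,μ)=(6,2,3).
The 3 distinct eigenvalues: [6.0, 1.302776, -2.302776].
λ_max=6, λ_min=-sqrt(13)/2 - 1/2; ϑ = −13·λ_min/(λ_max−λ_min) = sqrt(13).
≈ 3.605551 (to 6 d.p.).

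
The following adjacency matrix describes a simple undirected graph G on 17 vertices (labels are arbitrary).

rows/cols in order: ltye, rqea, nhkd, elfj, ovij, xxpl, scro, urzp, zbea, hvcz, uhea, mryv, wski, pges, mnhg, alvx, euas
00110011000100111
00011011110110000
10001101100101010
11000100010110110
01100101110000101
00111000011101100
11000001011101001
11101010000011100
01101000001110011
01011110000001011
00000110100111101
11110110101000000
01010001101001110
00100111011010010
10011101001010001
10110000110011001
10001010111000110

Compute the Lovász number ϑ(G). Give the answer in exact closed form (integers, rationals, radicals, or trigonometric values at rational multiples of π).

sqrt(17)

Vertex zbea has 8 neighbors: rqea, nhkd, ovij, uhea, mryv, wski, alvx, euas.
Vertex rqea has 8 neighbors: elfj, ovij, scro, urzp, zbea, hvcz, mryv, wski.
Vertex xxpl has 8 neighbors: nhkd, elfj, ovij, hvcz, uhea, mryv, pges, mnhg.
deg(mnhg) = 8; N(mnhg) = {ltye, elfj, ovij, xxpl, urzp, uhea, wski, euas}.
Regular of degree 8 on 17 vertices: strongly regular (17,8,3,4).
The 3 distinct eigenvalues: [8.0, 1.56155, -2.56155].
Lovász (edge-transitive): ϑ = −17·(-sqrt(17)/2 - 1/2)/((8)−(-sqrt(17)/2 - 1/2)) = sqrt(17).
≈ 4.12310563 (to 8 d.p.).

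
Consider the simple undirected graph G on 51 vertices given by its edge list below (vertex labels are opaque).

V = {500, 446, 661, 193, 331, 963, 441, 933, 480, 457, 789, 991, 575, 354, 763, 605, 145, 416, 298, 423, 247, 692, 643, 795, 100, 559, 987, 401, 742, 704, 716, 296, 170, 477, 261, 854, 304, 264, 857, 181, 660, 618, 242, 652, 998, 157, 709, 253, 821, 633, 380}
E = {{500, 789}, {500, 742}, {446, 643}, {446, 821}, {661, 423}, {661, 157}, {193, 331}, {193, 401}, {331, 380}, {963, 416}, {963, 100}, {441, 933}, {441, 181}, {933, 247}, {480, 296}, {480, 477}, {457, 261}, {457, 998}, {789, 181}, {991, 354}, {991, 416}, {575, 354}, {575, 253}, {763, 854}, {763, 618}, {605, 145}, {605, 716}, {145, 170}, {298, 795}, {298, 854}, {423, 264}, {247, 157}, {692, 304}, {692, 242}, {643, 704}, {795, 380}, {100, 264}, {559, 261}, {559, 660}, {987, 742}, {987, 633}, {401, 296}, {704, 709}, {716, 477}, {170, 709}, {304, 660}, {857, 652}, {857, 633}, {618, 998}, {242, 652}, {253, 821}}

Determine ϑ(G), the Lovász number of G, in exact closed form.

51*cos(pi/51)/(cos(pi/51) + 1)

Vertex 633 has 2 neighbors: 987, 857.
Vertex 296 has 2 neighbors: 480, 401.
N(660) = {559, 304}, |N(660)| = 2.
deg(963) = 2; N(963) = {416, 100}.
deg(v) = 2 for all v (|V|=51); the odd cycle C_{51}.
spec(A) ≈ [2.0, 1.985, 1.94, 1.865, 1.762, 1.632, 1.478, 1.301, 1.105, 0.891, 0.665, 0.428, 0.185, -0.062, -0.307, -0.547, -0.78, -1.0, -1.205, -1.392, -1.558, -1.7, -1.817, -1.906, -1.966, -1.996] (distinct, 3 d.p.).
With N=51: ϑ(G) = 51·(-(-1)*2*cos(pi/51))/(2−(-2*cos(pi/51))) = 51*cos(pi/51)/(cos(pi/51) + 1).
≈ 25.4757945 (to 7 d.p.).
Check 25 ≤ 51*cos(pi/51)/(cos(pi/51) + 1) ≤ 26: both strict.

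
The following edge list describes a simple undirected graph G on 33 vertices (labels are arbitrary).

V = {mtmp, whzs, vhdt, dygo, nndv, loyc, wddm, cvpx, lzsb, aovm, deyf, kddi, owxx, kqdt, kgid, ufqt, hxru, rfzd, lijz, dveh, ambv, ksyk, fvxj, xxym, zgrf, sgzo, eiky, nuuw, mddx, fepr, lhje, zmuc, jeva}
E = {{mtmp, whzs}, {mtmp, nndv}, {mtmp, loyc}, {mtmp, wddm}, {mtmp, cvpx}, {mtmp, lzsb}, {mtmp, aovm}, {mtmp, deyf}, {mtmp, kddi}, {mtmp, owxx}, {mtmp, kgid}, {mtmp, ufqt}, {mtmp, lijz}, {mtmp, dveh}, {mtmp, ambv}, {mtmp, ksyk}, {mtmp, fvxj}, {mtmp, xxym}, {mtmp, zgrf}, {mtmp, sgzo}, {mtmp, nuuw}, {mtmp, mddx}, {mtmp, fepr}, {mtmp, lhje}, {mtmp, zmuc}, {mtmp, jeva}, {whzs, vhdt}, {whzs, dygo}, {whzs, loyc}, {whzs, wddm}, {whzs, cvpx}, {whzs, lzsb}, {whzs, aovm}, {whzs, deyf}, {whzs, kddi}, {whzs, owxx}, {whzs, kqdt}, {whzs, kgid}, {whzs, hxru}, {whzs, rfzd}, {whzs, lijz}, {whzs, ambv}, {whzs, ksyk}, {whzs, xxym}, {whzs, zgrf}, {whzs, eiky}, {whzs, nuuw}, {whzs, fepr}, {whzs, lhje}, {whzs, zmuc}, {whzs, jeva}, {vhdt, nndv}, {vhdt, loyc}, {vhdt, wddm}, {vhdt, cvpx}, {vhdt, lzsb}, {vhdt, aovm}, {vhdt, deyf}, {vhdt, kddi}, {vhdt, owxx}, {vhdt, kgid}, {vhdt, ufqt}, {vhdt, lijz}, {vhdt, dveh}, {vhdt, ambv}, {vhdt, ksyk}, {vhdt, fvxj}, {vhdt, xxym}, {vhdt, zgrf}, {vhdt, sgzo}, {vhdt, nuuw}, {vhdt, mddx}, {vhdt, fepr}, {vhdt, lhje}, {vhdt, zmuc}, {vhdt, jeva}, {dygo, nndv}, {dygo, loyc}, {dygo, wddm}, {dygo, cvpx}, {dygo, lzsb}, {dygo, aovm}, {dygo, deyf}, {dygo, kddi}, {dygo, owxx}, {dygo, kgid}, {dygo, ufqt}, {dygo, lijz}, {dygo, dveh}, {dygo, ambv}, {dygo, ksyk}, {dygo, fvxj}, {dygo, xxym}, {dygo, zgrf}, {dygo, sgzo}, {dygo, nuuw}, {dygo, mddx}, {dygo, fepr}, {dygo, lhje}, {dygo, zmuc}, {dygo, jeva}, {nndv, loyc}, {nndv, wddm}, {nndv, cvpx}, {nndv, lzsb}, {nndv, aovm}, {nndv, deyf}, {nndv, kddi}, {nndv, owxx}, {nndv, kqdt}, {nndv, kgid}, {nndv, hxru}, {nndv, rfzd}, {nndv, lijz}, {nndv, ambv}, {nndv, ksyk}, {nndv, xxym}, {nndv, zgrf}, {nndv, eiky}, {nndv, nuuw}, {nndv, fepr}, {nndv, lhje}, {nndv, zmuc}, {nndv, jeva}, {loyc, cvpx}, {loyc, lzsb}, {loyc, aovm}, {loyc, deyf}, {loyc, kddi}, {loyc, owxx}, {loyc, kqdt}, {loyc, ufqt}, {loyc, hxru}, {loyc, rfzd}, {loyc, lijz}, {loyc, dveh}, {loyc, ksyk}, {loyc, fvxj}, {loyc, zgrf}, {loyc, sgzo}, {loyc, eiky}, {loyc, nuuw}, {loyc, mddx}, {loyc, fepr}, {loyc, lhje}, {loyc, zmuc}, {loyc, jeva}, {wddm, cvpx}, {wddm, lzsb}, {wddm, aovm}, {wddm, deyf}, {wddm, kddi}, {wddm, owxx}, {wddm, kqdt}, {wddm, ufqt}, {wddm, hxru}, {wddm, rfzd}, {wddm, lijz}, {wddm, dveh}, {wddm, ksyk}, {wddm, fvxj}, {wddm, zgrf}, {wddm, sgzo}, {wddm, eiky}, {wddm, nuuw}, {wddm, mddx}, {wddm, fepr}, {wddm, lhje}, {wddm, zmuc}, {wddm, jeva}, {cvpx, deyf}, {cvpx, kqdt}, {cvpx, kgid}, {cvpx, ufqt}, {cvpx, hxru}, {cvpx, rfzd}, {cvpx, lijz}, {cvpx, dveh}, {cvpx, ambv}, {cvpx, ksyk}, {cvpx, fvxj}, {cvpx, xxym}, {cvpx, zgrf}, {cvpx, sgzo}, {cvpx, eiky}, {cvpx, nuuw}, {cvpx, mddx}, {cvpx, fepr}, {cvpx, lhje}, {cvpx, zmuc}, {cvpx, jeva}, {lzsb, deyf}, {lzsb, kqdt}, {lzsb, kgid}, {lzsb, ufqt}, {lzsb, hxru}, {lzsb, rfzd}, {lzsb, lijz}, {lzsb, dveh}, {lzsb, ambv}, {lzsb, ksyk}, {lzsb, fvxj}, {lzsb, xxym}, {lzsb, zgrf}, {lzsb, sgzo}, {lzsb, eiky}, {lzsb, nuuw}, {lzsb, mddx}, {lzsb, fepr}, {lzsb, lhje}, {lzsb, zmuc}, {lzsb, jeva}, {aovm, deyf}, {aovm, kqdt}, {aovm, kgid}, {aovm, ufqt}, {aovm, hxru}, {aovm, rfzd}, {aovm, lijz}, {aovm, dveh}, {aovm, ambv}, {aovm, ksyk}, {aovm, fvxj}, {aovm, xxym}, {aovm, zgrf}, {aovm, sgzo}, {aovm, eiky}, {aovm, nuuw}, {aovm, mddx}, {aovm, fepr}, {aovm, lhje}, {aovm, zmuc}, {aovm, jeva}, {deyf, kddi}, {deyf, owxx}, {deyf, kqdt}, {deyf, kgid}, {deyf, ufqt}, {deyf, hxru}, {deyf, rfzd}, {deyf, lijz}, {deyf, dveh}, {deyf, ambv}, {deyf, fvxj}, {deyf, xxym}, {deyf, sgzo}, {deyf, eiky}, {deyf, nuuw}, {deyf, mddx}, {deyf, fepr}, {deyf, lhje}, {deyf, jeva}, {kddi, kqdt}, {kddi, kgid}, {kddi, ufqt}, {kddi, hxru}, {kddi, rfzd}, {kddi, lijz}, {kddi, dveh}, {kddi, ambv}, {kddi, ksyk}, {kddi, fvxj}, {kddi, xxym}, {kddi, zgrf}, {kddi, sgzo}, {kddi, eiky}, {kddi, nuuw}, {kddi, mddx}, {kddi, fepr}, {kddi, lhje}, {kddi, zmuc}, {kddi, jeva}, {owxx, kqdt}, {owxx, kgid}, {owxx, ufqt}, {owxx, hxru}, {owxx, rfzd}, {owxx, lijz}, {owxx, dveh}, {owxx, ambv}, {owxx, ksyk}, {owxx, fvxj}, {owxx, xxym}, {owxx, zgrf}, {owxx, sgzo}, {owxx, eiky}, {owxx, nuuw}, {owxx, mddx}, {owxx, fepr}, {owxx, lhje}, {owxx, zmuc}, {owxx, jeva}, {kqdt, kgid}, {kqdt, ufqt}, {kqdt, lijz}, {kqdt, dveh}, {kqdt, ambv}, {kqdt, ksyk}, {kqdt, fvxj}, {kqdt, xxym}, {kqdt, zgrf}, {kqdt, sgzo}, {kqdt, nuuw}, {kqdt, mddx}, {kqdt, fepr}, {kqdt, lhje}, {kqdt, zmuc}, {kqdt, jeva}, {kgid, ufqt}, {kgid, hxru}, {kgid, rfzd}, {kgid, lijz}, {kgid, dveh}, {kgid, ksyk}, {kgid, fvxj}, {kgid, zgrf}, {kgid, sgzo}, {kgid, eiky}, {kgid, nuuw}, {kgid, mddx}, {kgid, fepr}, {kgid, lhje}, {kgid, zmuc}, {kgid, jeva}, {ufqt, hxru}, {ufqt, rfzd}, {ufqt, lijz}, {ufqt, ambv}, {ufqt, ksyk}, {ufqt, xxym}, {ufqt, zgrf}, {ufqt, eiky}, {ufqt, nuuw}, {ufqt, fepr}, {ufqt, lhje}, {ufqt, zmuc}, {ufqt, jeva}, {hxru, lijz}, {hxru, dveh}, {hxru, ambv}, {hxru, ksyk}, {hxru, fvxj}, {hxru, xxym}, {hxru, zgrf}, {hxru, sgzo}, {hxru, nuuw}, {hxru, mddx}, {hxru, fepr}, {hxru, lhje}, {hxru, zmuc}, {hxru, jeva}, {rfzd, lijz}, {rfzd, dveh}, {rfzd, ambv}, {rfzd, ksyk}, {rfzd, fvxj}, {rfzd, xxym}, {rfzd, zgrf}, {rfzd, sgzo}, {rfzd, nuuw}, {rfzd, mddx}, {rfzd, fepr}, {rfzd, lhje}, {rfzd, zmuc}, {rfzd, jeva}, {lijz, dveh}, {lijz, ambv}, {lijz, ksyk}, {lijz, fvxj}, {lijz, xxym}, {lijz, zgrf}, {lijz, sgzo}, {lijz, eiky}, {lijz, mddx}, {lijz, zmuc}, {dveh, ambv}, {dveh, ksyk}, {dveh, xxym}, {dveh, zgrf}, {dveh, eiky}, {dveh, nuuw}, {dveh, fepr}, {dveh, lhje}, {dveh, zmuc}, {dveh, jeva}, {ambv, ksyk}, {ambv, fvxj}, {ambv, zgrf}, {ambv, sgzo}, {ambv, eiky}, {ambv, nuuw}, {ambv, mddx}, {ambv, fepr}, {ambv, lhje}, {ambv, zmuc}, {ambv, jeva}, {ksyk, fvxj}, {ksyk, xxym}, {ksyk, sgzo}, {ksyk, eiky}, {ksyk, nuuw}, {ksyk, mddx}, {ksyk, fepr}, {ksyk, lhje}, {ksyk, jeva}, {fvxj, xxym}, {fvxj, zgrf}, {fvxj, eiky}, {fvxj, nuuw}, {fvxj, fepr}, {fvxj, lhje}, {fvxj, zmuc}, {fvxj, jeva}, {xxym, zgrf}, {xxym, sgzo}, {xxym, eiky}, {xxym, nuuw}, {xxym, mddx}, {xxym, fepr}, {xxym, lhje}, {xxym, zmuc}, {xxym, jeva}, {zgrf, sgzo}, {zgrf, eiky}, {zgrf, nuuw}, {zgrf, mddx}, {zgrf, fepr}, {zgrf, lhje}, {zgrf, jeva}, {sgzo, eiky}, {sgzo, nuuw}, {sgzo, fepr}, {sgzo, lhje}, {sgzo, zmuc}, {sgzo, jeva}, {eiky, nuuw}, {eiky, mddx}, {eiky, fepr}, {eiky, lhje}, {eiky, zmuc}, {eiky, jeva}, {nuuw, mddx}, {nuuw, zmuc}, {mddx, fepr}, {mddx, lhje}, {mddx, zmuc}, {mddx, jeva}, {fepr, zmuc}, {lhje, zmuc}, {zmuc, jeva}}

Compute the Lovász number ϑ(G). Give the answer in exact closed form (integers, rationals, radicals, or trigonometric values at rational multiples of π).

7

N(nndv) = {mtmp, vhdt, dygo, loyc, wddm, cvpx, lzsb, aovm, deyf, kddi, owxx, kqdt, kgid, hxru, rfzd, lijz, ambv, ksyk, xxym, zgrf, eiky, nuuw, fepr, lhje, zmuc, jeva}, |N(nndv)| = 26.
deg(lzsb) = 28; N(lzsb) = {mtmp, whzs, vhdt, dygo, nndv, loyc, wddm, deyf, kqdt, kgid, ufqt, hxru, rfzd, lijz, dveh, ambv, ksyk, fvxj, xxym, zgrf, sgzo, eiky, nuuw, mddx, fepr, lhje, zmuc, jeva}.
N(sgzo) = {mtmp, vhdt, dygo, loyc, wddm, cvpx, lzsb, aovm, deyf, kddi, owxx, kqdt, kgid, hxru, rfzd, lijz, ambv, ksyk, xxym, zgrf, eiky, nuuw, fepr, lhje, zmuc, jeva}, |N(sgzo)| = 26.
N(owxx) = {mtmp, whzs, vhdt, dygo, nndv, loyc, wddm, deyf, kqdt, kgid, ufqt, hxru, rfzd, lijz, dveh, ambv, ksyk, fvxj, xxym, zgrf, sgzo, eiky, nuuw, mddx, fepr, lhje, zmuc, jeva}, |N(owxx)| = 28.
Complete multipartite on [7, 7, 5, 5, 5, 4]: sandwich collapses at ϑ=7.
= 7.0000… (decimal).
Check 7 ≤ 7 ≤ 7: collapsed.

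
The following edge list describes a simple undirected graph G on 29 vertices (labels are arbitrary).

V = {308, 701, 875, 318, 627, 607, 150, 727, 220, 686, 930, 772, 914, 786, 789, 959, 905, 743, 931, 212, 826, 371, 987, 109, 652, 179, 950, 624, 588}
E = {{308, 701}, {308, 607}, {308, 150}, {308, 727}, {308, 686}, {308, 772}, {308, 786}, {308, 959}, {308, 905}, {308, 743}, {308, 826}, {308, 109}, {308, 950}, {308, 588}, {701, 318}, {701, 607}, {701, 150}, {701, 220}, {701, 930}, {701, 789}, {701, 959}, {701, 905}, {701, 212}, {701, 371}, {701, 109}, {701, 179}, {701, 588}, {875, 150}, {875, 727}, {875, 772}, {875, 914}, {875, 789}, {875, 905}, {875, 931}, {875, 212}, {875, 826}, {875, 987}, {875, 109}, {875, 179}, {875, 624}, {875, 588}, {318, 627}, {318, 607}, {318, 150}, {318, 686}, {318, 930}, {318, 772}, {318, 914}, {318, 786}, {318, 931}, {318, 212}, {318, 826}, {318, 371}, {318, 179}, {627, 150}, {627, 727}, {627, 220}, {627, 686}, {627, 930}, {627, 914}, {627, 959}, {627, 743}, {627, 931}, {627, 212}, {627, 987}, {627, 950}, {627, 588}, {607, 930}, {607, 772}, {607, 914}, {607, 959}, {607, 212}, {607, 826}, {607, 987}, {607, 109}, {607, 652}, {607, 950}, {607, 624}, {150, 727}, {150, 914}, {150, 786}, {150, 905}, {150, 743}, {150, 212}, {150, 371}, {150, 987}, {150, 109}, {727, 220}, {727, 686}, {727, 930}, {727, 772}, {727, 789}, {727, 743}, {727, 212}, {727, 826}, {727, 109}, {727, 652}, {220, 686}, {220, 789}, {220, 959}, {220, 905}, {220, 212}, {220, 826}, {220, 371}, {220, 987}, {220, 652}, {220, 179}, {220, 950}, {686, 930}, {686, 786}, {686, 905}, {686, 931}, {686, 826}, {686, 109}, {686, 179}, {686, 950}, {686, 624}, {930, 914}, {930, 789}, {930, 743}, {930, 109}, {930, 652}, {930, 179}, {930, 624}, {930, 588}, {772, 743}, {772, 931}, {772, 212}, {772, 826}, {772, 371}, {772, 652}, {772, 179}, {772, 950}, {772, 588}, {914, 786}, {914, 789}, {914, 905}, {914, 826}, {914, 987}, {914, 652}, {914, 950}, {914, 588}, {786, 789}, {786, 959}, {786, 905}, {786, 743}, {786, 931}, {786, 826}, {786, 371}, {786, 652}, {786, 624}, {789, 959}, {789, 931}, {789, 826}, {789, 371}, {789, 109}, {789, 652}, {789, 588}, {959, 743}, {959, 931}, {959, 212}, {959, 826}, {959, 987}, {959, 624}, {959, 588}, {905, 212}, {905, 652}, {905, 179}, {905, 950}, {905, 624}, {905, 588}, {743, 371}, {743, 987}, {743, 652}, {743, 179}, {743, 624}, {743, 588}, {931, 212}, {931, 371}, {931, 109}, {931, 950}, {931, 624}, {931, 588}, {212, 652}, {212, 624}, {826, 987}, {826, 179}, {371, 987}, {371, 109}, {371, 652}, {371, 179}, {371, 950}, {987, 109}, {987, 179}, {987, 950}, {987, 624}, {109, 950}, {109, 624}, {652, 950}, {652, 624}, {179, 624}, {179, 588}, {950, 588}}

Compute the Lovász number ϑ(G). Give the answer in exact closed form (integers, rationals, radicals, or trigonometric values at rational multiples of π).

sqrt(29)

Vertex 930 has 14 neighbors: 701, 318, 627, 607, 727, 686, 914, 789, 743, 109, 652, 179, 624, 588.
N(789) = {701, 875, 727, 220, 930, 914, 786, 959, 931, 826, 371, 109, 652, 588}, |N(789)| = 14.
N(743) = {308, 627, 150, 727, 930, 772, 786, 959, 371, 987, 652, 179, 624, 588}, |N(743)| = 14.
N(624) = {875, 607, 686, 930, 786, 959, 905, 743, 931, 212, 987, 109, 652, 179}, |N(624)| = 14.
G on 29 vertices is 14-regular; Paley(29): SR with (k,λ,μ)=(14,6,7).
Distinct eigenvalues (to 3 d.p.): [14.0, 2.193, -3.193].
ϑ = −N·λ_min/(λ_max−λ_min) = −29·(-sqrt(29)/2 - 1/2)/(14−(-sqrt(29)/2 - 1/2)) = sqrt(29).
= 5.3851648… (decimal).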